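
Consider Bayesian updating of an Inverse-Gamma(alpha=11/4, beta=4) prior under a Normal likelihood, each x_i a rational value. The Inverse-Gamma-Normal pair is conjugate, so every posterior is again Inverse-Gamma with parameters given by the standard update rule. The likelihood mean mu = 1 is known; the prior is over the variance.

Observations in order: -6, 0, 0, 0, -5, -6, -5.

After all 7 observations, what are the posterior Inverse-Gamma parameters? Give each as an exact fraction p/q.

obs 1: x=-6 → posterior Inverse-Gamma(13/4, 57/2)
obs 2: x=0 → posterior Inverse-Gamma(15/4, 29)
obs 3: x=0 → posterior Inverse-Gamma(17/4, 59/2)
obs 4: x=0 → posterior Inverse-Gamma(19/4, 30)
obs 5: x=-5 → posterior Inverse-Gamma(21/4, 48)
obs 6: x=-6 → posterior Inverse-Gamma(23/4, 145/2)
obs 7: x=-5 → posterior Inverse-Gamma(25/4, 181/2)

alpha=25/4, beta=181/2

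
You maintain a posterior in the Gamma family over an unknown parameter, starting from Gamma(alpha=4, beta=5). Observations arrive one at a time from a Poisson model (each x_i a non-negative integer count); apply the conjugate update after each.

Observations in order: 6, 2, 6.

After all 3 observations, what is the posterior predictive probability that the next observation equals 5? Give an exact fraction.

52710130038744285184/984770902183611232881

obs 1: x=6 → posterior Gamma(10, 6)
obs 2: x=2 → posterior Gamma(12, 7)
obs 3: x=6 → posterior Gamma(18, 8)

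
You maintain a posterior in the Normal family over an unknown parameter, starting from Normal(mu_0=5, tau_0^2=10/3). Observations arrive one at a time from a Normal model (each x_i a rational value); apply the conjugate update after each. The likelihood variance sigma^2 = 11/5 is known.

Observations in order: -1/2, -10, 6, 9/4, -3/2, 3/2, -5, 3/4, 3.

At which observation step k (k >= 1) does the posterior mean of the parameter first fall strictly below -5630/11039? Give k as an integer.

k = 2

obs 1: x=-1/2 → posterior Normal(140/83, 110/83)
obs 2: x=-10 → posterior Normal(-360/133, 110/133)
obs 3: x=6 → posterior Normal(-20/61, 110/183)
obs 4: x=9/4 → posterior Normal(105/466, 110/233)
obs 5: x=-3/2 → posterior Normal(-45/566, 110/283)
obs 6: x=3/2 → posterior Normal(35/222, 110/333)
obs 7: x=-5 → posterior Normal(-395/766, 110/383)
obs 8: x=3/4 → posterior Normal(-160/433, 110/433)
obs 9: x=3 → posterior Normal(-10/483, 110/483)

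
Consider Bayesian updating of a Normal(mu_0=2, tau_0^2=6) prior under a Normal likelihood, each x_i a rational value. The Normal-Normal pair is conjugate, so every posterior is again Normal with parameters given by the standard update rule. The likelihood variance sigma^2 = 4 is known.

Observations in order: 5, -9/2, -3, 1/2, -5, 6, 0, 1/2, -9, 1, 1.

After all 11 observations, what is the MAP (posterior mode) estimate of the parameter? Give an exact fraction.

-37/70

obs 1: x=5 → posterior Normal(19/5, 12/5)
obs 2: x=-9/2 → posterior Normal(11/16, 3/2)
obs 3: x=-3 → posterior Normal(-7/22, 12/11)
obs 4: x=1/2 → posterior Normal(-1/7, 6/7)
obs 5: x=-5 → posterior Normal(-1, 12/17)
obs 6: x=6 → posterior Normal(1/20, 3/5)
obs 7: x=0 → posterior Normal(1/23, 12/23)
obs 8: x=1/2 → posterior Normal(5/52, 6/13)
obs 9: x=-9 → posterior Normal(-49/58, 12/29)
obs 10: x=1 → posterior Normal(-43/64, 3/8)
obs 11: x=1 → posterior Normal(-37/70, 12/35)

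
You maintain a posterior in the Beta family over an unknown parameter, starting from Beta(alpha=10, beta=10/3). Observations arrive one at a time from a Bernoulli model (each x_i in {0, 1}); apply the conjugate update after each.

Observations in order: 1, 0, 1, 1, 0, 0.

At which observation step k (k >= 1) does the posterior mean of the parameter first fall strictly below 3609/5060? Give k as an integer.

obs 1: x=1 → posterior Beta(11, 10/3)
obs 2: x=0 → posterior Beta(11, 13/3)
obs 3: x=1 → posterior Beta(12, 13/3)
obs 4: x=1 → posterior Beta(13, 13/3)
obs 5: x=0 → posterior Beta(13, 16/3)
obs 6: x=0 → posterior Beta(13, 19/3)

k = 5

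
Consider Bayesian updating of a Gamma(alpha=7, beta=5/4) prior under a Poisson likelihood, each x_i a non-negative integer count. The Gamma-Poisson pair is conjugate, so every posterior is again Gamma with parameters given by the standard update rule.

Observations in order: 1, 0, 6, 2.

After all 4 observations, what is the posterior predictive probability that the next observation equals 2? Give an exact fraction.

obs 1: x=1 → posterior Gamma(8, 9/4)
obs 2: x=0 → posterior Gamma(8, 13/4)
obs 3: x=6 → posterior Gamma(14, 17/4)
obs 4: x=2 → posterior Gamma(16, 21/4)

3112917469966560074426496/14551915228366851806640625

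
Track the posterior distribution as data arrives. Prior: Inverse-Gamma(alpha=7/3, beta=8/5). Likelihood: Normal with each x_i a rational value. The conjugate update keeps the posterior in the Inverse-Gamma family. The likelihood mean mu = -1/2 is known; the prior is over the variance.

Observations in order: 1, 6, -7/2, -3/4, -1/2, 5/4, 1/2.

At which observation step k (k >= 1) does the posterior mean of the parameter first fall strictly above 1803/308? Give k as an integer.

obs 1: x=1 → posterior Inverse-Gamma(17/6, 109/40)
obs 2: x=6 → posterior Inverse-Gamma(10/3, 477/20)
obs 3: x=-7/2 → posterior Inverse-Gamma(23/6, 567/20)
obs 4: x=-3/4 → posterior Inverse-Gamma(13/3, 4541/160)
obs 5: x=-1/2 → posterior Inverse-Gamma(29/6, 4541/160)
obs 6: x=5/4 → posterior Inverse-Gamma(16/3, 2393/80)
obs 7: x=1/2 → posterior Inverse-Gamma(35/6, 2433/80)

k = 2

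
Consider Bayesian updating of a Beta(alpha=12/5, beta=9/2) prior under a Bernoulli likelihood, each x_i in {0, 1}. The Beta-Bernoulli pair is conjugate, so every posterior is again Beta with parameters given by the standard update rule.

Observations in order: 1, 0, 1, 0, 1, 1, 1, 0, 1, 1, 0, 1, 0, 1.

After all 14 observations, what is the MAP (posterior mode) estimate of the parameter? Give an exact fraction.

obs 1: x=1 → posterior Beta(17/5, 9/2)
obs 2: x=0 → posterior Beta(17/5, 11/2)
obs 3: x=1 → posterior Beta(22/5, 11/2)
obs 4: x=0 → posterior Beta(22/5, 13/2)
obs 5: x=1 → posterior Beta(27/5, 13/2)
obs 6: x=1 → posterior Beta(32/5, 13/2)
obs 7: x=1 → posterior Beta(37/5, 13/2)
obs 8: x=0 → posterior Beta(37/5, 15/2)
obs 9: x=1 → posterior Beta(42/5, 15/2)
obs 10: x=1 → posterior Beta(47/5, 15/2)
obs 11: x=0 → posterior Beta(47/5, 17/2)
obs 12: x=1 → posterior Beta(52/5, 17/2)
obs 13: x=0 → posterior Beta(52/5, 19/2)
obs 14: x=1 → posterior Beta(57/5, 19/2)

104/189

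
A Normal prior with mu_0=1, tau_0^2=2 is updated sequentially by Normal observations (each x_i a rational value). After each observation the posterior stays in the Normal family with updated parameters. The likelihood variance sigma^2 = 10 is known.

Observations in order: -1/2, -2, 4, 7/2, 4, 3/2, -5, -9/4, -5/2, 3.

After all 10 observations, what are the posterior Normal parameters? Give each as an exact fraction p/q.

obs 1: x=-1/2 → posterior Normal(3/4, 5/3)
obs 2: x=-2 → posterior Normal(5/14, 10/7)
obs 3: x=4 → posterior Normal(13/16, 5/4)
obs 4: x=7/2 → posterior Normal(10/9, 10/9)
obs 5: x=4 → posterior Normal(7/5, 1)
obs 6: x=3/2 → posterior Normal(31/22, 10/11)
obs 7: x=-5 → posterior Normal(7/8, 5/6)
obs 8: x=-9/4 → posterior Normal(33/52, 10/13)
obs 9: x=-5/2 → posterior Normal(23/56, 5/7)
obs 10: x=3 → posterior Normal(7/12, 2/3)

mu_0=7/12, tau_0^2=2/3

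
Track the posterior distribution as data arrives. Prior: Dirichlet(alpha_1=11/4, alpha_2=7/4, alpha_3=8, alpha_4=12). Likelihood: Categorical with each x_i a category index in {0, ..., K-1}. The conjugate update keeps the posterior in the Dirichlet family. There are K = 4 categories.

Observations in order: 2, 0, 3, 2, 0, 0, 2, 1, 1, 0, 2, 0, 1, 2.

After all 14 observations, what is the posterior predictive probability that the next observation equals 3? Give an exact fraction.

obs 1: x=2 → posterior Dirichlet(11/4, 7/4, 9, 12)
obs 2: x=0 → posterior Dirichlet(15/4, 7/4, 9, 12)
obs 3: x=3 → posterior Dirichlet(15/4, 7/4, 9, 13)
obs 4: x=2 → posterior Dirichlet(15/4, 7/4, 10, 13)
obs 5: x=0 → posterior Dirichlet(19/4, 7/4, 10, 13)
obs 6: x=0 → posterior Dirichlet(23/4, 7/4, 10, 13)
obs 7: x=2 → posterior Dirichlet(23/4, 7/4, 11, 13)
obs 8: x=1 → posterior Dirichlet(23/4, 11/4, 11, 13)
obs 9: x=1 → posterior Dirichlet(23/4, 15/4, 11, 13)
obs 10: x=0 → posterior Dirichlet(27/4, 15/4, 11, 13)
obs 11: x=2 → posterior Dirichlet(27/4, 15/4, 12, 13)
obs 12: x=0 → posterior Dirichlet(31/4, 15/4, 12, 13)
obs 13: x=1 → posterior Dirichlet(31/4, 19/4, 12, 13)
obs 14: x=2 → posterior Dirichlet(31/4, 19/4, 13, 13)

26/77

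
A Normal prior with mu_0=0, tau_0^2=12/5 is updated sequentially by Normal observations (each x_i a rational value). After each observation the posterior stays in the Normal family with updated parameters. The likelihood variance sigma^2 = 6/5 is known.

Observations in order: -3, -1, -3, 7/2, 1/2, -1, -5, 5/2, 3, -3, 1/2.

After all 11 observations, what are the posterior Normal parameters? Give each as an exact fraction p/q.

mu_0=-12/23, tau_0^2=12/115

obs 1: x=-3 → posterior Normal(-2, 4/5)
obs 2: x=-1 → posterior Normal(-8/5, 12/25)
obs 3: x=-3 → posterior Normal(-2, 12/35)
obs 4: x=7/2 → posterior Normal(-7/9, 4/15)
obs 5: x=1/2 → posterior Normal(-6/11, 12/55)
obs 6: x=-1 → posterior Normal(-8/13, 12/65)
obs 7: x=-5 → posterior Normal(-6/5, 4/25)
obs 8: x=5/2 → posterior Normal(-13/17, 12/85)
obs 9: x=3 → posterior Normal(-7/19, 12/95)
obs 10: x=-3 → posterior Normal(-13/21, 4/35)
obs 11: x=1/2 → posterior Normal(-12/23, 12/115)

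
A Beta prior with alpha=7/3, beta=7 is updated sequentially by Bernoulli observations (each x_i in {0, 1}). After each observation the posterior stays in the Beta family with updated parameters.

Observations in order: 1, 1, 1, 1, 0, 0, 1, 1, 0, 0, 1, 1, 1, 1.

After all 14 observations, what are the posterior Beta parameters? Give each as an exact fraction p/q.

obs 1: x=1 → posterior Beta(10/3, 7)
obs 2: x=1 → posterior Beta(13/3, 7)
obs 3: x=1 → posterior Beta(16/3, 7)
obs 4: x=1 → posterior Beta(19/3, 7)
obs 5: x=0 → posterior Beta(19/3, 8)
obs 6: x=0 → posterior Beta(19/3, 9)
obs 7: x=1 → posterior Beta(22/3, 9)
obs 8: x=1 → posterior Beta(25/3, 9)
obs 9: x=0 → posterior Beta(25/3, 10)
obs 10: x=0 → posterior Beta(25/3, 11)
obs 11: x=1 → posterior Beta(28/3, 11)
obs 12: x=1 → posterior Beta(31/3, 11)
obs 13: x=1 → posterior Beta(34/3, 11)
obs 14: x=1 → posterior Beta(37/3, 11)

alpha=37/3, beta=11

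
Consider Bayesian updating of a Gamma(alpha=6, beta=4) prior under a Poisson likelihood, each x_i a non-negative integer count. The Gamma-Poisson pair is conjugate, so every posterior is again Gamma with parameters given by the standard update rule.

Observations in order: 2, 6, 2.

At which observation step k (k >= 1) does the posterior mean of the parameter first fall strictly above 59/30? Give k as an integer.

obs 1: x=2 → posterior Gamma(8, 5)
obs 2: x=6 → posterior Gamma(14, 6)
obs 3: x=2 → posterior Gamma(16, 7)

k = 2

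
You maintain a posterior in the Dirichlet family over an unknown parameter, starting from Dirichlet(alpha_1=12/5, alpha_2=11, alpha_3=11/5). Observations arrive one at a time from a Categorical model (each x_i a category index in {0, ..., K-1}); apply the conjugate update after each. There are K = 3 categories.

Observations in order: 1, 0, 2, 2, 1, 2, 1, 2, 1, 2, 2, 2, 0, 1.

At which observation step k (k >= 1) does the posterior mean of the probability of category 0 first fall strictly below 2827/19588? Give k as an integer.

k = 8

obs 1: x=1 → posterior Dirichlet(12/5, 12, 11/5)
obs 2: x=0 → posterior Dirichlet(17/5, 12, 11/5)
obs 3: x=2 → posterior Dirichlet(17/5, 12, 16/5)
obs 4: x=2 → posterior Dirichlet(17/5, 12, 21/5)
obs 5: x=1 → posterior Dirichlet(17/5, 13, 21/5)
obs 6: x=2 → posterior Dirichlet(17/5, 13, 26/5)
obs 7: x=1 → posterior Dirichlet(17/5, 14, 26/5)
obs 8: x=2 → posterior Dirichlet(17/5, 14, 31/5)
obs 9: x=1 → posterior Dirichlet(17/5, 15, 31/5)
obs 10: x=2 → posterior Dirichlet(17/5, 15, 36/5)
obs 11: x=2 → posterior Dirichlet(17/5, 15, 41/5)
obs 12: x=2 → posterior Dirichlet(17/5, 15, 46/5)
obs 13: x=0 → posterior Dirichlet(22/5, 15, 46/5)
obs 14: x=1 → posterior Dirichlet(22/5, 16, 46/5)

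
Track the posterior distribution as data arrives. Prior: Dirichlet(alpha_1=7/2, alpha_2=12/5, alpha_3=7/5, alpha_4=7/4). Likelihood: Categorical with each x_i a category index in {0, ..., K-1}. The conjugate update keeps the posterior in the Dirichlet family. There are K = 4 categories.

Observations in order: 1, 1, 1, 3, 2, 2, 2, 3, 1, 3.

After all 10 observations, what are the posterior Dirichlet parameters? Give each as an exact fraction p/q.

alpha_1=7/2, alpha_2=32/5, alpha_3=22/5, alpha_4=19/4

obs 1: x=1 → posterior Dirichlet(7/2, 17/5, 7/5, 7/4)
obs 2: x=1 → posterior Dirichlet(7/2, 22/5, 7/5, 7/4)
obs 3: x=1 → posterior Dirichlet(7/2, 27/5, 7/5, 7/4)
obs 4: x=3 → posterior Dirichlet(7/2, 27/5, 7/5, 11/4)
obs 5: x=2 → posterior Dirichlet(7/2, 27/5, 12/5, 11/4)
obs 6: x=2 → posterior Dirichlet(7/2, 27/5, 17/5, 11/4)
obs 7: x=2 → posterior Dirichlet(7/2, 27/5, 22/5, 11/4)
obs 8: x=3 → posterior Dirichlet(7/2, 27/5, 22/5, 15/4)
obs 9: x=1 → posterior Dirichlet(7/2, 32/5, 22/5, 15/4)
obs 10: x=3 → posterior Dirichlet(7/2, 32/5, 22/5, 19/4)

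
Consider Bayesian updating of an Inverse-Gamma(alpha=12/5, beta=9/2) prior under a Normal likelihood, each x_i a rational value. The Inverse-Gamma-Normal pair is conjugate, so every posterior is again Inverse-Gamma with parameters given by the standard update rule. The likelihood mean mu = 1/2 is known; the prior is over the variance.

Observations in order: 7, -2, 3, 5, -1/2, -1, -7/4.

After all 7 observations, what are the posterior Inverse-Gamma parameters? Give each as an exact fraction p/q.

alpha=59/10, beta=1477/32

obs 1: x=7 → posterior Inverse-Gamma(29/10, 205/8)
obs 2: x=-2 → posterior Inverse-Gamma(17/5, 115/4)
obs 3: x=3 → posterior Inverse-Gamma(39/10, 255/8)
obs 4: x=5 → posterior Inverse-Gamma(22/5, 42)
obs 5: x=-1/2 → posterior Inverse-Gamma(49/10, 85/2)
obs 6: x=-1 → posterior Inverse-Gamma(27/5, 349/8)
obs 7: x=-7/4 → posterior Inverse-Gamma(59/10, 1477/32)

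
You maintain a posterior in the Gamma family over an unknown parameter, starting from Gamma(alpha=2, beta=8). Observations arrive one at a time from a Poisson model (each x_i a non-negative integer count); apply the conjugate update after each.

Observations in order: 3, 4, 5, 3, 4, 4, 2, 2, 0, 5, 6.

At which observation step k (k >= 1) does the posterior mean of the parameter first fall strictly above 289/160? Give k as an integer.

k = 8

obs 1: x=3 → posterior Gamma(5, 9)
obs 2: x=4 → posterior Gamma(9, 10)
obs 3: x=5 → posterior Gamma(14, 11)
obs 4: x=3 → posterior Gamma(17, 12)
obs 5: x=4 → posterior Gamma(21, 13)
obs 6: x=4 → posterior Gamma(25, 14)
obs 7: x=2 → posterior Gamma(27, 15)
obs 8: x=2 → posterior Gamma(29, 16)
obs 9: x=0 → posterior Gamma(29, 17)
obs 10: x=5 → posterior Gamma(34, 18)
obs 11: x=6 → posterior Gamma(40, 19)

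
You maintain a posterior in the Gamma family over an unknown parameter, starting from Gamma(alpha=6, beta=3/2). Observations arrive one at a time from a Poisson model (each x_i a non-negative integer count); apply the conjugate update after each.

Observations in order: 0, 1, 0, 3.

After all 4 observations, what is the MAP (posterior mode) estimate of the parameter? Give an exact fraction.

obs 1: x=0 → posterior Gamma(6, 5/2)
obs 2: x=1 → posterior Gamma(7, 7/2)
obs 3: x=0 → posterior Gamma(7, 9/2)
obs 4: x=3 → posterior Gamma(10, 11/2)

18/11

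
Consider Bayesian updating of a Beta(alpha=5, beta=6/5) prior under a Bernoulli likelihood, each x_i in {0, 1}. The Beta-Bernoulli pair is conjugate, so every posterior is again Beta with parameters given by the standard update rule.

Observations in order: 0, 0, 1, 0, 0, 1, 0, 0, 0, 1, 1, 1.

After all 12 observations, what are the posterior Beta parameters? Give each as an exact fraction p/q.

alpha=10, beta=41/5

obs 1: x=0 → posterior Beta(5, 11/5)
obs 2: x=0 → posterior Beta(5, 16/5)
obs 3: x=1 → posterior Beta(6, 16/5)
obs 4: x=0 → posterior Beta(6, 21/5)
obs 5: x=0 → posterior Beta(6, 26/5)
obs 6: x=1 → posterior Beta(7, 26/5)
obs 7: x=0 → posterior Beta(7, 31/5)
obs 8: x=0 → posterior Beta(7, 36/5)
obs 9: x=0 → posterior Beta(7, 41/5)
obs 10: x=1 → posterior Beta(8, 41/5)
obs 11: x=1 → posterior Beta(9, 41/5)
obs 12: x=1 → posterior Beta(10, 41/5)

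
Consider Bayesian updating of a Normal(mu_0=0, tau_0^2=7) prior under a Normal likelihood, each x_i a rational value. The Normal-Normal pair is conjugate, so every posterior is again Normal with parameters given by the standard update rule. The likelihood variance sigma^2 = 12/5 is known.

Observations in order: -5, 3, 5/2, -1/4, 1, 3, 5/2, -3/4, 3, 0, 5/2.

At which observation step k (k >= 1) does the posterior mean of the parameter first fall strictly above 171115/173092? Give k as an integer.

k = 11

obs 1: x=-5 → posterior Normal(-175/47, 84/47)
obs 2: x=3 → posterior Normal(-35/41, 42/41)
obs 3: x=5/2 → posterior Normal(35/234, 28/39)
obs 4: x=-1/4 → posterior Normal(35/608, 21/38)
obs 5: x=1 → posterior Normal(175/748, 84/187)
obs 6: x=3 → posterior Normal(595/888, 14/37)
obs 7: x=5/2 → posterior Normal(945/1028, 84/257)
obs 8: x=-3/4 → posterior Normal(105/146, 21/73)
obs 9: x=3 → posterior Normal(105/109, 28/109)
obs 10: x=0 → posterior Normal(315/362, 42/181)
obs 11: x=5/2 → posterior Normal(805/794, 84/397)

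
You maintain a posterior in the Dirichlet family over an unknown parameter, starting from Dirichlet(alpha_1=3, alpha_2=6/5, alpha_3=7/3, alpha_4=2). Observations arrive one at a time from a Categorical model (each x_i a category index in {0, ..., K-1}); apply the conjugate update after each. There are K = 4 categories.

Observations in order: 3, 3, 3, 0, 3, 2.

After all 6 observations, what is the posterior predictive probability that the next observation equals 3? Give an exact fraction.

obs 1: x=3 → posterior Dirichlet(3, 6/5, 7/3, 3)
obs 2: x=3 → posterior Dirichlet(3, 6/5, 7/3, 4)
obs 3: x=3 → posterior Dirichlet(3, 6/5, 7/3, 5)
obs 4: x=0 → posterior Dirichlet(4, 6/5, 7/3, 5)
obs 5: x=3 → posterior Dirichlet(4, 6/5, 7/3, 6)
obs 6: x=2 → posterior Dirichlet(4, 6/5, 10/3, 6)

45/109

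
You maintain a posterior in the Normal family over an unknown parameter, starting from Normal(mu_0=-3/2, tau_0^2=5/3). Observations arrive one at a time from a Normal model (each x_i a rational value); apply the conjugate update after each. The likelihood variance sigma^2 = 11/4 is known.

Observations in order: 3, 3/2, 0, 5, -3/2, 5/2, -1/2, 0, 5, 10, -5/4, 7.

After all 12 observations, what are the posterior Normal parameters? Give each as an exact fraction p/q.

obs 1: x=3 → posterior Normal(21/106, 55/53)
obs 2: x=3/2 → posterior Normal(81/146, 55/73)
obs 3: x=0 → posterior Normal(27/62, 55/93)
obs 4: x=5 → posterior Normal(281/226, 55/113)
obs 5: x=-3/2 → posterior Normal(221/266, 55/133)
obs 6: x=5/2 → posterior Normal(107/102, 55/153)
obs 7: x=-1/2 → posterior Normal(301/346, 55/173)
obs 8: x=0 → posterior Normal(301/386, 55/193)
obs 9: x=5 → posterior Normal(167/142, 55/213)
obs 10: x=10 → posterior Normal(901/466, 55/233)
obs 11: x=-5/4 → posterior Normal(37/22, 5/23)
obs 12: x=7 → posterior Normal(29/14, 55/273)

mu_0=29/14, tau_0^2=55/273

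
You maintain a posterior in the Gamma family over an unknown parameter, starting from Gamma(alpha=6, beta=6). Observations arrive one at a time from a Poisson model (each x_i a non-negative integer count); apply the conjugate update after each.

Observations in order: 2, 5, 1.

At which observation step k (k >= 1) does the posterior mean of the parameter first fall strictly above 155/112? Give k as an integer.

obs 1: x=2 → posterior Gamma(8, 7)
obs 2: x=5 → posterior Gamma(13, 8)
obs 3: x=1 → posterior Gamma(14, 9)

k = 2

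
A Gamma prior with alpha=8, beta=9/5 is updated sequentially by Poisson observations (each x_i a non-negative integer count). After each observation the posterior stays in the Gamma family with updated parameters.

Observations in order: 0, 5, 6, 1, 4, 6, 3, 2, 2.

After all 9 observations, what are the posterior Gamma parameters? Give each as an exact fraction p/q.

alpha=37, beta=54/5

obs 1: x=0 → posterior Gamma(8, 14/5)
obs 2: x=5 → posterior Gamma(13, 19/5)
obs 3: x=6 → posterior Gamma(19, 24/5)
obs 4: x=1 → posterior Gamma(20, 29/5)
obs 5: x=4 → posterior Gamma(24, 34/5)
obs 6: x=6 → posterior Gamma(30, 39/5)
obs 7: x=3 → posterior Gamma(33, 44/5)
obs 8: x=2 → posterior Gamma(35, 49/5)
obs 9: x=2 → posterior Gamma(37, 54/5)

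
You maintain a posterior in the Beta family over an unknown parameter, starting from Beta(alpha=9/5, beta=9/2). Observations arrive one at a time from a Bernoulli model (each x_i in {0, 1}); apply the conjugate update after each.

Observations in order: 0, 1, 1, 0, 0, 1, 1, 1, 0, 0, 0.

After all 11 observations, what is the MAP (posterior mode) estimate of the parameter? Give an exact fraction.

obs 1: x=0 → posterior Beta(9/5, 11/2)
obs 2: x=1 → posterior Beta(14/5, 11/2)
obs 3: x=1 → posterior Beta(19/5, 11/2)
obs 4: x=0 → posterior Beta(19/5, 13/2)
obs 5: x=0 → posterior Beta(19/5, 15/2)
obs 6: x=1 → posterior Beta(24/5, 15/2)
obs 7: x=1 → posterior Beta(29/5, 15/2)
obs 8: x=1 → posterior Beta(34/5, 15/2)
obs 9: x=0 → posterior Beta(34/5, 17/2)
obs 10: x=0 → posterior Beta(34/5, 19/2)
obs 11: x=0 → posterior Beta(34/5, 21/2)

58/153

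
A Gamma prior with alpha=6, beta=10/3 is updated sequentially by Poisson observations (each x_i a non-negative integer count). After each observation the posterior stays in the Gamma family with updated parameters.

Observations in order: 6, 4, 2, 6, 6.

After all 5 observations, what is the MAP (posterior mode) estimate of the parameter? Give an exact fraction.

87/25

obs 1: x=6 → posterior Gamma(12, 13/3)
obs 2: x=4 → posterior Gamma(16, 16/3)
obs 3: x=2 → posterior Gamma(18, 19/3)
obs 4: x=6 → posterior Gamma(24, 22/3)
obs 5: x=6 → posterior Gamma(30, 25/3)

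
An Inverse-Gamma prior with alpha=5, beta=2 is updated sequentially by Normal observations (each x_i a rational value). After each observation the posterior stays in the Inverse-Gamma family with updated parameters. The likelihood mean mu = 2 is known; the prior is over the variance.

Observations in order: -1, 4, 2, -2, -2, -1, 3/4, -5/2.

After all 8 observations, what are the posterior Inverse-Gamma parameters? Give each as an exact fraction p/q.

obs 1: x=-1 → posterior Inverse-Gamma(11/2, 13/2)
obs 2: x=4 → posterior Inverse-Gamma(6, 17/2)
obs 3: x=2 → posterior Inverse-Gamma(13/2, 17/2)
obs 4: x=-2 → posterior Inverse-Gamma(7, 33/2)
obs 5: x=-2 → posterior Inverse-Gamma(15/2, 49/2)
obs 6: x=-1 → posterior Inverse-Gamma(8, 29)
obs 7: x=3/4 → posterior Inverse-Gamma(17/2, 953/32)
obs 8: x=-5/2 → posterior Inverse-Gamma(9, 1277/32)

alpha=9, beta=1277/32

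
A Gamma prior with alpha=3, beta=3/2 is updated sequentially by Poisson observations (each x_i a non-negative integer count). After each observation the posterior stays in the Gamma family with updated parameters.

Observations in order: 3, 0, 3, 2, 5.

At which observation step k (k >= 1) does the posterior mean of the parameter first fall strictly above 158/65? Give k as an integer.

obs 1: x=3 → posterior Gamma(6, 5/2)
obs 2: x=0 → posterior Gamma(6, 7/2)
obs 3: x=3 → posterior Gamma(9, 9/2)
obs 4: x=2 → posterior Gamma(11, 11/2)
obs 5: x=5 → posterior Gamma(16, 13/2)

k = 5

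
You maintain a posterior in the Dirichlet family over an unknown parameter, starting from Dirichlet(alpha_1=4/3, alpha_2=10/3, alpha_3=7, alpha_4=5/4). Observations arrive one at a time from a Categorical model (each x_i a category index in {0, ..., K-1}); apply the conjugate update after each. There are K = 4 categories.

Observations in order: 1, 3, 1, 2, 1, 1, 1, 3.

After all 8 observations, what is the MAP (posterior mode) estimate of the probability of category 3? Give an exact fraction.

27/203

obs 1: x=1 → posterior Dirichlet(4/3, 13/3, 7, 5/4)
obs 2: x=3 → posterior Dirichlet(4/3, 13/3, 7, 9/4)
obs 3: x=1 → posterior Dirichlet(4/3, 16/3, 7, 9/4)
obs 4: x=2 → posterior Dirichlet(4/3, 16/3, 8, 9/4)
obs 5: x=1 → posterior Dirichlet(4/3, 19/3, 8, 9/4)
obs 6: x=1 → posterior Dirichlet(4/3, 22/3, 8, 9/4)
obs 7: x=1 → posterior Dirichlet(4/3, 25/3, 8, 9/4)
obs 8: x=3 → posterior Dirichlet(4/3, 25/3, 8, 13/4)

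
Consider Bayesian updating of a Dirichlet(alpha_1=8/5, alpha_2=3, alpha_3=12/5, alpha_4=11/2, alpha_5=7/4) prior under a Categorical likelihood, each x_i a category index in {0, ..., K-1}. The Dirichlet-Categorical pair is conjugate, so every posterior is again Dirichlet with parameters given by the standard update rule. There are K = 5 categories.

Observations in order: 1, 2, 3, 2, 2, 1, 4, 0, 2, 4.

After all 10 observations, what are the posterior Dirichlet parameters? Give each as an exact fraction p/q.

alpha_1=13/5, alpha_2=5, alpha_3=32/5, alpha_4=13/2, alpha_5=15/4

obs 1: x=1 → posterior Dirichlet(8/5, 4, 12/5, 11/2, 7/4)
obs 2: x=2 → posterior Dirichlet(8/5, 4, 17/5, 11/2, 7/4)
obs 3: x=3 → posterior Dirichlet(8/5, 4, 17/5, 13/2, 7/4)
obs 4: x=2 → posterior Dirichlet(8/5, 4, 22/5, 13/2, 7/4)
obs 5: x=2 → posterior Dirichlet(8/5, 4, 27/5, 13/2, 7/4)
obs 6: x=1 → posterior Dirichlet(8/5, 5, 27/5, 13/2, 7/4)
obs 7: x=4 → posterior Dirichlet(8/5, 5, 27/5, 13/2, 11/4)
obs 8: x=0 → posterior Dirichlet(13/5, 5, 27/5, 13/2, 11/4)
obs 9: x=2 → posterior Dirichlet(13/5, 5, 32/5, 13/2, 11/4)
obs 10: x=4 → posterior Dirichlet(13/5, 5, 32/5, 13/2, 15/4)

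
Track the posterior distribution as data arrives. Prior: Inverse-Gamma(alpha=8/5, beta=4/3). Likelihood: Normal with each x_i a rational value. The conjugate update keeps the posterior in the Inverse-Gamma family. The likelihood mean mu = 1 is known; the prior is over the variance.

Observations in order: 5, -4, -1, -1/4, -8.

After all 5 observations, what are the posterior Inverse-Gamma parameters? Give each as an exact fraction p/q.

alpha=41/10, beta=6251/96

obs 1: x=5 → posterior Inverse-Gamma(21/10, 28/3)
obs 2: x=-4 → posterior Inverse-Gamma(13/5, 131/6)
obs 3: x=-1 → posterior Inverse-Gamma(31/10, 143/6)
obs 4: x=-1/4 → posterior Inverse-Gamma(18/5, 2363/96)
obs 5: x=-8 → posterior Inverse-Gamma(41/10, 6251/96)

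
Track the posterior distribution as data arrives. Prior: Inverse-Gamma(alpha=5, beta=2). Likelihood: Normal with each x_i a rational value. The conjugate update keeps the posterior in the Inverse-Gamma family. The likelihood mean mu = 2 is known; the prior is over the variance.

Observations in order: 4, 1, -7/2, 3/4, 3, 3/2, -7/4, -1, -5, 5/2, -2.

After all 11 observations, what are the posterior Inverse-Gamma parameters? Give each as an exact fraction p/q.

alpha=21/2, beta=1043/16

obs 1: x=4 → posterior Inverse-Gamma(11/2, 4)
obs 2: x=1 → posterior Inverse-Gamma(6, 9/2)
obs 3: x=-7/2 → posterior Inverse-Gamma(13/2, 157/8)
obs 4: x=3/4 → posterior Inverse-Gamma(7, 653/32)
obs 5: x=3 → posterior Inverse-Gamma(15/2, 669/32)
obs 6: x=3/2 → posterior Inverse-Gamma(8, 673/32)
obs 7: x=-7/4 → posterior Inverse-Gamma(17/2, 449/16)
obs 8: x=-1 → posterior Inverse-Gamma(9, 521/16)
obs 9: x=-5 → posterior Inverse-Gamma(19/2, 913/16)
obs 10: x=5/2 → posterior Inverse-Gamma(10, 915/16)
obs 11: x=-2 → posterior Inverse-Gamma(21/2, 1043/16)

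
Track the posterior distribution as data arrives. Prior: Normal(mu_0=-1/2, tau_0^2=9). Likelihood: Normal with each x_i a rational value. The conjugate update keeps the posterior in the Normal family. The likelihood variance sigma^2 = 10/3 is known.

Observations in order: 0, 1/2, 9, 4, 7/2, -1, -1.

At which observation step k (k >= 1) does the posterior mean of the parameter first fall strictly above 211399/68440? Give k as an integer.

obs 1: x=0 → posterior Normal(-5/37, 90/37)
obs 2: x=1/2 → posterior Normal(17/128, 45/32)
obs 3: x=9 → posterior Normal(503/182, 90/91)
obs 4: x=4 → posterior Normal(719/236, 45/59)
obs 5: x=7/2 → posterior Normal(454/145, 18/29)
obs 6: x=-1 → posterior Normal(427/172, 45/86)
obs 7: x=-1 → posterior Normal(400/199, 90/199)

k = 5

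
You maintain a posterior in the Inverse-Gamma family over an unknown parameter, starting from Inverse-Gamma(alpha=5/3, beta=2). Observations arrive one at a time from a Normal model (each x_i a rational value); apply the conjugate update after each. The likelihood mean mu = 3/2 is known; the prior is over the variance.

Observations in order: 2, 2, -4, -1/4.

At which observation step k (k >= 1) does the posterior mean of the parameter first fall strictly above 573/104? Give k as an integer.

k = 3

obs 1: x=2 → posterior Inverse-Gamma(13/6, 17/8)
obs 2: x=2 → posterior Inverse-Gamma(8/3, 9/4)
obs 3: x=-4 → posterior Inverse-Gamma(19/6, 139/8)
obs 4: x=-1/4 → posterior Inverse-Gamma(11/3, 605/32)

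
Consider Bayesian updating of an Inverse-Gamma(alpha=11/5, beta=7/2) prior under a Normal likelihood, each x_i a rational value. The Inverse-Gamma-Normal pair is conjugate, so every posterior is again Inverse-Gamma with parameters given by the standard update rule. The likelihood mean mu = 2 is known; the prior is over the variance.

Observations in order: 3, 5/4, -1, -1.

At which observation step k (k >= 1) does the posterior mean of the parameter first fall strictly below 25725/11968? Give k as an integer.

k = 2

obs 1: x=3 → posterior Inverse-Gamma(27/10, 4)
obs 2: x=5/4 → posterior Inverse-Gamma(16/5, 137/32)
obs 3: x=-1 → posterior Inverse-Gamma(37/10, 281/32)
obs 4: x=-1 → posterior Inverse-Gamma(21/5, 425/32)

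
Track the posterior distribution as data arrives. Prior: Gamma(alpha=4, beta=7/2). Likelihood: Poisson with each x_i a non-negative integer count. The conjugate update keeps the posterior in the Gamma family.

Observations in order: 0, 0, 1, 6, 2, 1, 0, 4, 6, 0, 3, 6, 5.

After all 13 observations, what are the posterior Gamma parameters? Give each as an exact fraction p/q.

obs 1: x=0 → posterior Gamma(4, 9/2)
obs 2: x=0 → posterior Gamma(4, 11/2)
obs 3: x=1 → posterior Gamma(5, 13/2)
obs 4: x=6 → posterior Gamma(11, 15/2)
obs 5: x=2 → posterior Gamma(13, 17/2)
obs 6: x=1 → posterior Gamma(14, 19/2)
obs 7: x=0 → posterior Gamma(14, 21/2)
obs 8: x=4 → posterior Gamma(18, 23/2)
obs 9: x=6 → posterior Gamma(24, 25/2)
obs 10: x=0 → posterior Gamma(24, 27/2)
obs 11: x=3 → posterior Gamma(27, 29/2)
obs 12: x=6 → posterior Gamma(33, 31/2)
obs 13: x=5 → posterior Gamma(38, 33/2)

alpha=38, beta=33/2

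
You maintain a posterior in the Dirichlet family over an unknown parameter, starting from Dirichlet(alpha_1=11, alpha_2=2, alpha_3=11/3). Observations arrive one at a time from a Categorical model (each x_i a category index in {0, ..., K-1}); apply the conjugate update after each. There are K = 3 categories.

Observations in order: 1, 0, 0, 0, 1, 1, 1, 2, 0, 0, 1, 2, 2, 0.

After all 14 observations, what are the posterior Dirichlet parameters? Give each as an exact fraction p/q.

alpha_1=17, alpha_2=7, alpha_3=20/3

obs 1: x=1 → posterior Dirichlet(11, 3, 11/3)
obs 2: x=0 → posterior Dirichlet(12, 3, 11/3)
obs 3: x=0 → posterior Dirichlet(13, 3, 11/3)
obs 4: x=0 → posterior Dirichlet(14, 3, 11/3)
obs 5: x=1 → posterior Dirichlet(14, 4, 11/3)
obs 6: x=1 → posterior Dirichlet(14, 5, 11/3)
obs 7: x=1 → posterior Dirichlet(14, 6, 11/3)
obs 8: x=2 → posterior Dirichlet(14, 6, 14/3)
obs 9: x=0 → posterior Dirichlet(15, 6, 14/3)
obs 10: x=0 → posterior Dirichlet(16, 6, 14/3)
obs 11: x=1 → posterior Dirichlet(16, 7, 14/3)
obs 12: x=2 → posterior Dirichlet(16, 7, 17/3)
obs 13: x=2 → posterior Dirichlet(16, 7, 20/3)
obs 14: x=0 → posterior Dirichlet(17, 7, 20/3)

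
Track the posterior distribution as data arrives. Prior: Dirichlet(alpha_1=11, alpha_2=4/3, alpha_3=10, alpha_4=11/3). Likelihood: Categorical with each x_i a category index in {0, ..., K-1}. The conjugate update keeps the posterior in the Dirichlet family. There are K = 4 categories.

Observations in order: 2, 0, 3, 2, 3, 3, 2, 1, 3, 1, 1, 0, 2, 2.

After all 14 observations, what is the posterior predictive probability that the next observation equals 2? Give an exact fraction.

3/8

obs 1: x=2 → posterior Dirichlet(11, 4/3, 11, 11/3)
obs 2: x=0 → posterior Dirichlet(12, 4/3, 11, 11/3)
obs 3: x=3 → posterior Dirichlet(12, 4/3, 11, 14/3)
obs 4: x=2 → posterior Dirichlet(12, 4/3, 12, 14/3)
obs 5: x=3 → posterior Dirichlet(12, 4/3, 12, 17/3)
obs 6: x=3 → posterior Dirichlet(12, 4/3, 12, 20/3)
obs 7: x=2 → posterior Dirichlet(12, 4/3, 13, 20/3)
obs 8: x=1 → posterior Dirichlet(12, 7/3, 13, 20/3)
obs 9: x=3 → posterior Dirichlet(12, 7/3, 13, 23/3)
obs 10: x=1 → posterior Dirichlet(12, 10/3, 13, 23/3)
obs 11: x=1 → posterior Dirichlet(12, 13/3, 13, 23/3)
obs 12: x=0 → posterior Dirichlet(13, 13/3, 13, 23/3)
obs 13: x=2 → posterior Dirichlet(13, 13/3, 14, 23/3)
obs 14: x=2 → posterior Dirichlet(13, 13/3, 15, 23/3)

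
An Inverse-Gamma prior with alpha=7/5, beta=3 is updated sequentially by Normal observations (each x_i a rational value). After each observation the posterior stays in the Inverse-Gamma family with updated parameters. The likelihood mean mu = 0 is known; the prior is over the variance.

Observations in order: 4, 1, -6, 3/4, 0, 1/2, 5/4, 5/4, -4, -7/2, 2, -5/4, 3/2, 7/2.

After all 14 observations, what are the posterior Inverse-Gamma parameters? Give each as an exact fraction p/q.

obs 1: x=4 → posterior Inverse-Gamma(19/10, 11)
obs 2: x=1 → posterior Inverse-Gamma(12/5, 23/2)
obs 3: x=-6 → posterior Inverse-Gamma(29/10, 59/2)
obs 4: x=3/4 → posterior Inverse-Gamma(17/5, 953/32)
obs 5: x=0 → posterior Inverse-Gamma(39/10, 953/32)
obs 6: x=1/2 → posterior Inverse-Gamma(22/5, 957/32)
obs 7: x=5/4 → posterior Inverse-Gamma(49/10, 491/16)
obs 8: x=5/4 → posterior Inverse-Gamma(27/5, 1007/32)
obs 9: x=-4 → posterior Inverse-Gamma(59/10, 1263/32)
obs 10: x=-7/2 → posterior Inverse-Gamma(32/5, 1459/32)
obs 11: x=2 → posterior Inverse-Gamma(69/10, 1523/32)
obs 12: x=-5/4 → posterior Inverse-Gamma(37/5, 387/8)
obs 13: x=3/2 → posterior Inverse-Gamma(79/10, 99/2)
obs 14: x=7/2 → posterior Inverse-Gamma(42/5, 445/8)

alpha=42/5, beta=445/8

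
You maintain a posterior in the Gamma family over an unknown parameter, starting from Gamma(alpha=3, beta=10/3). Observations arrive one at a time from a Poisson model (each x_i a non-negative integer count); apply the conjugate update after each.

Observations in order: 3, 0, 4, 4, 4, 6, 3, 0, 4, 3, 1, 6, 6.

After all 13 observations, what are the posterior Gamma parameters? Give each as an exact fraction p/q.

alpha=47, beta=49/3

obs 1: x=3 → posterior Gamma(6, 13/3)
obs 2: x=0 → posterior Gamma(6, 16/3)
obs 3: x=4 → posterior Gamma(10, 19/3)
obs 4: x=4 → posterior Gamma(14, 22/3)
obs 5: x=4 → posterior Gamma(18, 25/3)
obs 6: x=6 → posterior Gamma(24, 28/3)
obs 7: x=3 → posterior Gamma(27, 31/3)
obs 8: x=0 → posterior Gamma(27, 34/3)
obs 9: x=4 → posterior Gamma(31, 37/3)
obs 10: x=3 → posterior Gamma(34, 40/3)
obs 11: x=1 → posterior Gamma(35, 43/3)
obs 12: x=6 → posterior Gamma(41, 46/3)
obs 13: x=6 → posterior Gamma(47, 49/3)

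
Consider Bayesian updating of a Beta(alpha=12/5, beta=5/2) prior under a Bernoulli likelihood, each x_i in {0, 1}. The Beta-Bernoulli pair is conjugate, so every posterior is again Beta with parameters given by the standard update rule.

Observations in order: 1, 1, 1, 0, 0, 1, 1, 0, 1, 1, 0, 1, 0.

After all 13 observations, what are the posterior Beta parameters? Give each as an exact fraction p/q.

obs 1: x=1 → posterior Beta(17/5, 5/2)
obs 2: x=1 → posterior Beta(22/5, 5/2)
obs 3: x=1 → posterior Beta(27/5, 5/2)
obs 4: x=0 → posterior Beta(27/5, 7/2)
obs 5: x=0 → posterior Beta(27/5, 9/2)
obs 6: x=1 → posterior Beta(32/5, 9/2)
obs 7: x=1 → posterior Beta(37/5, 9/2)
obs 8: x=0 → posterior Beta(37/5, 11/2)
obs 9: x=1 → posterior Beta(42/5, 11/2)
obs 10: x=1 → posterior Beta(47/5, 11/2)
obs 11: x=0 → posterior Beta(47/5, 13/2)
obs 12: x=1 → posterior Beta(52/5, 13/2)
obs 13: x=0 → posterior Beta(52/5, 15/2)

alpha=52/5, beta=15/2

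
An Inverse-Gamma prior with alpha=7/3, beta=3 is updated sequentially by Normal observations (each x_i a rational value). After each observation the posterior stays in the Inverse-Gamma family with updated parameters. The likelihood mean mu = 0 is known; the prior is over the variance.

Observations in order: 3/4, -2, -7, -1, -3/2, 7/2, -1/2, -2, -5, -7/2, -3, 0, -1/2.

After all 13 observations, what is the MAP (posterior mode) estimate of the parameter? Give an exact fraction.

obs 1: x=3/4 → posterior Inverse-Gamma(17/6, 105/32)
obs 2: x=-2 → posterior Inverse-Gamma(10/3, 169/32)
obs 3: x=-7 → posterior Inverse-Gamma(23/6, 953/32)
obs 4: x=-1 → posterior Inverse-Gamma(13/3, 969/32)
obs 5: x=-3/2 → posterior Inverse-Gamma(29/6, 1005/32)
obs 6: x=7/2 → posterior Inverse-Gamma(16/3, 1201/32)
obs 7: x=-1/2 → posterior Inverse-Gamma(35/6, 1205/32)
obs 8: x=-2 → posterior Inverse-Gamma(19/3, 1269/32)
obs 9: x=-5 → posterior Inverse-Gamma(41/6, 1669/32)
obs 10: x=-7/2 → posterior Inverse-Gamma(22/3, 1865/32)
obs 11: x=-3 → posterior Inverse-Gamma(47/6, 2009/32)
obs 12: x=0 → posterior Inverse-Gamma(25/3, 2009/32)
obs 13: x=-1/2 → posterior Inverse-Gamma(53/6, 2013/32)

6039/944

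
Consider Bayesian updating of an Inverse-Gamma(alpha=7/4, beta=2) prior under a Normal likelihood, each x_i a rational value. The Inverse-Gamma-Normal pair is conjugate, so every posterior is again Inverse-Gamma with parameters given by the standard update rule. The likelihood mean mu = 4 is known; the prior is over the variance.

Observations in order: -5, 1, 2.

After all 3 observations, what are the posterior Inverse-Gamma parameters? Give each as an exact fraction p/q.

obs 1: x=-5 → posterior Inverse-Gamma(9/4, 85/2)
obs 2: x=1 → posterior Inverse-Gamma(11/4, 47)
obs 3: x=2 → posterior Inverse-Gamma(13/4, 49)

alpha=13/4, beta=49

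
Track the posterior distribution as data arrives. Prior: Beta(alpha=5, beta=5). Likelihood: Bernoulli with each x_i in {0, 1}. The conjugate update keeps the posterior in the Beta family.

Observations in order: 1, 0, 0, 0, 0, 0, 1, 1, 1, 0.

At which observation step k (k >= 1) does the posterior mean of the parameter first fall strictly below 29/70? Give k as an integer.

k = 5

obs 1: x=1 → posterior Beta(6, 5)
obs 2: x=0 → posterior Beta(6, 6)
obs 3: x=0 → posterior Beta(6, 7)
obs 4: x=0 → posterior Beta(6, 8)
obs 5: x=0 → posterior Beta(6, 9)
obs 6: x=0 → posterior Beta(6, 10)
obs 7: x=1 → posterior Beta(7, 10)
obs 8: x=1 → posterior Beta(8, 10)
obs 9: x=1 → posterior Beta(9, 10)
obs 10: x=0 → posterior Beta(9, 11)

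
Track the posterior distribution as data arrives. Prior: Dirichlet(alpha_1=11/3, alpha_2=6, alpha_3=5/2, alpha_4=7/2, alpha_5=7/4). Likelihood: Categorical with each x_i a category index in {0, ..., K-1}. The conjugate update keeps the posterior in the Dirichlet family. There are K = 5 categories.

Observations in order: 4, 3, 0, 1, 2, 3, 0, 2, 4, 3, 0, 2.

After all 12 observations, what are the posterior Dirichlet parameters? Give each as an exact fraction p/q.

obs 1: x=4 → posterior Dirichlet(11/3, 6, 5/2, 7/2, 11/4)
obs 2: x=3 → posterior Dirichlet(11/3, 6, 5/2, 9/2, 11/4)
obs 3: x=0 → posterior Dirichlet(14/3, 6, 5/2, 9/2, 11/4)
obs 4: x=1 → posterior Dirichlet(14/3, 7, 5/2, 9/2, 11/4)
obs 5: x=2 → posterior Dirichlet(14/3, 7, 7/2, 9/2, 11/4)
obs 6: x=3 → posterior Dirichlet(14/3, 7, 7/2, 11/2, 11/4)
obs 7: x=0 → posterior Dirichlet(17/3, 7, 7/2, 11/2, 11/4)
obs 8: x=2 → posterior Dirichlet(17/3, 7, 9/2, 11/2, 11/4)
obs 9: x=4 → posterior Dirichlet(17/3, 7, 9/2, 11/2, 15/4)
obs 10: x=3 → posterior Dirichlet(17/3, 7, 9/2, 13/2, 15/4)
obs 11: x=0 → posterior Dirichlet(20/3, 7, 9/2, 13/2, 15/4)
obs 12: x=2 → posterior Dirichlet(20/3, 7, 11/2, 13/2, 15/4)

alpha_1=20/3, alpha_2=7, alpha_3=11/2, alpha_4=13/2, alpha_5=15/4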